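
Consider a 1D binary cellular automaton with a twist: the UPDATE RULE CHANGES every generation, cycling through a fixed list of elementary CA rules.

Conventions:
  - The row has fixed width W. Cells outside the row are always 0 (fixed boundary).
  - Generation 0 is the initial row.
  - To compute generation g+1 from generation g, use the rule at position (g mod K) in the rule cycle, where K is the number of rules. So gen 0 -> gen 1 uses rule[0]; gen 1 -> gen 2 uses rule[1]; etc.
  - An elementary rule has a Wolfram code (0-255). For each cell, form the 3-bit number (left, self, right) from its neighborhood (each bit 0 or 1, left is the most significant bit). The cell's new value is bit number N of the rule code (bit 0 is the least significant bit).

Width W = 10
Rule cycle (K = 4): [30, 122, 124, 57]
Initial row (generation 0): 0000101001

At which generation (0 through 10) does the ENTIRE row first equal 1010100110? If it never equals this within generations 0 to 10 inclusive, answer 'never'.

Answer: never

Derivation:
Gen 0: 0000101001
Gen 1 (rule 30): 0001101111
Gen 2 (rule 122): 0011111001
Gen 3 (rule 124): 0010001101
Gen 4 (rule 57): 1001101010
Gen 5 (rule 30): 1111001011
Gen 6 (rule 122): 1001110111
Gen 7 (rule 124): 1101011101
Gen 8 (rule 57): 1010110010
Gen 9 (rule 30): 1010101111
Gen 10 (rule 122): 0101011001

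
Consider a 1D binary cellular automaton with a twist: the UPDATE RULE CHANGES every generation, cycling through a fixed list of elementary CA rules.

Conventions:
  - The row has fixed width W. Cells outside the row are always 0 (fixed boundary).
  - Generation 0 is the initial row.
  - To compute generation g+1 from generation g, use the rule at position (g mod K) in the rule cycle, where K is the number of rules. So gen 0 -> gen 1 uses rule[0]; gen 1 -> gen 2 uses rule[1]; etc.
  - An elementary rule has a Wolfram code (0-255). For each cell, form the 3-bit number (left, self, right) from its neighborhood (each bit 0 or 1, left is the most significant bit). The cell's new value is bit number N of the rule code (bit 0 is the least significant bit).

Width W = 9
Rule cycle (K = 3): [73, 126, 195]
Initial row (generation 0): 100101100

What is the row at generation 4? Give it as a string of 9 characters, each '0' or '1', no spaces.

Gen 0: 100101100
Gen 1 (rule 73): 000001101
Gen 2 (rule 126): 000011111
Gen 3 (rule 195): 111101111
Gen 4 (rule 73): 100101001

Answer: 100101001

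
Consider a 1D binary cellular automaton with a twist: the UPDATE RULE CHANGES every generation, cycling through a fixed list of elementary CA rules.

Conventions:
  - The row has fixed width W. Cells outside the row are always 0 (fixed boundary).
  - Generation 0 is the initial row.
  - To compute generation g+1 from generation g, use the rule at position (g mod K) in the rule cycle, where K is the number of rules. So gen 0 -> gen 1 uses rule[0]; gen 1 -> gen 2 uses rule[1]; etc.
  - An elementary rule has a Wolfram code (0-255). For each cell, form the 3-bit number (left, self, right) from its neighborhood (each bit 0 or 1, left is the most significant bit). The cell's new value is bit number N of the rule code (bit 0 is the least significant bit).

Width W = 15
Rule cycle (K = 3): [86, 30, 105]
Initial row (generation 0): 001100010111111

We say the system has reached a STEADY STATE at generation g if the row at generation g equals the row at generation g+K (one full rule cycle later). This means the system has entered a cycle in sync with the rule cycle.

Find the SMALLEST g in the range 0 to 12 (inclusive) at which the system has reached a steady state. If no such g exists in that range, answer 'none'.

Gen 0: 001100010111111
Gen 1 (rule 86): 010110110000001
Gen 2 (rule 30): 110100101000011
Gen 3 (rule 105): 111000010011011
Gen 4 (rule 86): 001100111101001
Gen 5 (rule 30): 011011100001111
Gen 6 (rule 105): 011110101101001
Gen 7 (rule 86): 100010100101111
Gen 8 (rule 30): 110110111101000
Gen 9 (rule 105): 111111100110011
Gen 10 (rule 86): 000000111011101
Gen 11 (rule 30): 000001100010001
Gen 12 (rule 105): 111101101000100
Gen 13 (rule 86): 000100101101110
Gen 14 (rule 30): 001111101001001
Gen 15 (rule 105): 101000110000000

Answer: none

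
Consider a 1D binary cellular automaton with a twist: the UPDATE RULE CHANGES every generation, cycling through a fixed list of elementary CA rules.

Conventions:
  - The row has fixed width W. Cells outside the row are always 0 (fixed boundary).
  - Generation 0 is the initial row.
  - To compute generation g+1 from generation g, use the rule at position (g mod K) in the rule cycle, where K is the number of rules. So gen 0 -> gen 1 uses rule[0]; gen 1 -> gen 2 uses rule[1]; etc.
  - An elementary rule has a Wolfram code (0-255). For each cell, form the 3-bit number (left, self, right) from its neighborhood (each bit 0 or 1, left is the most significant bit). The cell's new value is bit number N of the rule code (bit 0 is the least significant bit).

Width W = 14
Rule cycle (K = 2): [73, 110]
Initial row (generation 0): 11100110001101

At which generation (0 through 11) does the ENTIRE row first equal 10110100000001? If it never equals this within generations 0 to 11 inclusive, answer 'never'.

Gen 0: 11100110001101
Gen 1 (rule 73): 10100110101100
Gen 2 (rule 110): 11101111111100
Gen 3 (rule 73): 10101000000101
Gen 4 (rule 110): 11111000001111
Gen 5 (rule 73): 10001011101001
Gen 6 (rule 110): 10011110111011
Gen 7 (rule 73): 00010010101011
Gen 8 (rule 110): 00110111111111
Gen 9 (rule 73): 10110100000001
Gen 10 (rule 110): 11111100000011
Gen 11 (rule 73): 10000101111011

Answer: 9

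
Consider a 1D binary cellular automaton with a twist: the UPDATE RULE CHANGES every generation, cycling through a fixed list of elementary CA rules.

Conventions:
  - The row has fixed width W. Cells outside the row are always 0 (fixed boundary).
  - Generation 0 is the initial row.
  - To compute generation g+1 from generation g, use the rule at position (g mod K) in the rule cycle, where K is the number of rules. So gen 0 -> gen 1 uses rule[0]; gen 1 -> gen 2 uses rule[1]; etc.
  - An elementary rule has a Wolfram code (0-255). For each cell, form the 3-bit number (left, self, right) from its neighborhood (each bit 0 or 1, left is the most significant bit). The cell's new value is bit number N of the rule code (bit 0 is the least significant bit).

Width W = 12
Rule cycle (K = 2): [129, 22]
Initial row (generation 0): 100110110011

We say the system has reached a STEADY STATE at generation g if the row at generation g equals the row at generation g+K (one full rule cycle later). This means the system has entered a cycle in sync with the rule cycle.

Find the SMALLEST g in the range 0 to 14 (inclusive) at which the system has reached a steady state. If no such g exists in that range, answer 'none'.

Gen 0: 100110110011
Gen 1 (rule 129): 000000000000
Gen 2 (rule 22): 000000000000
Gen 3 (rule 129): 111111111111
Gen 4 (rule 22): 000000000000
Gen 5 (rule 129): 111111111111
Gen 6 (rule 22): 000000000000
Gen 7 (rule 129): 111111111111
Gen 8 (rule 22): 000000000000
Gen 9 (rule 129): 111111111111
Gen 10 (rule 22): 000000000000
Gen 11 (rule 129): 111111111111
Gen 12 (rule 22): 000000000000
Gen 13 (rule 129): 111111111111
Gen 14 (rule 22): 000000000000
Gen 15 (rule 129): 111111111111
Gen 16 (rule 22): 000000000000

Answer: 2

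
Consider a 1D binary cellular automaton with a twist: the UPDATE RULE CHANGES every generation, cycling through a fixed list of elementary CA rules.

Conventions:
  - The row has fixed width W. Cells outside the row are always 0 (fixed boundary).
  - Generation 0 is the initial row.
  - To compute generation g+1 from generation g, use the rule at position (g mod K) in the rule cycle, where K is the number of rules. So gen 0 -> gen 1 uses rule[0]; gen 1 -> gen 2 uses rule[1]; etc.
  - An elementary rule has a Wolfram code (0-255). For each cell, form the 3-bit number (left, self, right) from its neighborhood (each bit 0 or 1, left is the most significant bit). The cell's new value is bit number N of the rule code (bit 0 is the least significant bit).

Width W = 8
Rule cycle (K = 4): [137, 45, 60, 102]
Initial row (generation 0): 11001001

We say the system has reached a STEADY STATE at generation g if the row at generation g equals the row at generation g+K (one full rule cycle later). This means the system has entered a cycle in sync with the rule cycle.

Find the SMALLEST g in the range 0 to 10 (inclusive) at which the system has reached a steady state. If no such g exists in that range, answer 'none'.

Gen 0: 11001001
Gen 1 (rule 137): 10000000
Gen 2 (rule 45): 10111111
Gen 3 (rule 60): 11100000
Gen 4 (rule 102): 00100000
Gen 5 (rule 137): 10001111
Gen 6 (rule 45): 10101000
Gen 7 (rule 60): 11111100
Gen 8 (rule 102): 00000100
Gen 9 (rule 137): 11110001
Gen 10 (rule 45): 10000101
Gen 11 (rule 60): 11000111
Gen 12 (rule 102): 01001001
Gen 13 (rule 137): 00000000
Gen 14 (rule 45): 11111111

Answer: none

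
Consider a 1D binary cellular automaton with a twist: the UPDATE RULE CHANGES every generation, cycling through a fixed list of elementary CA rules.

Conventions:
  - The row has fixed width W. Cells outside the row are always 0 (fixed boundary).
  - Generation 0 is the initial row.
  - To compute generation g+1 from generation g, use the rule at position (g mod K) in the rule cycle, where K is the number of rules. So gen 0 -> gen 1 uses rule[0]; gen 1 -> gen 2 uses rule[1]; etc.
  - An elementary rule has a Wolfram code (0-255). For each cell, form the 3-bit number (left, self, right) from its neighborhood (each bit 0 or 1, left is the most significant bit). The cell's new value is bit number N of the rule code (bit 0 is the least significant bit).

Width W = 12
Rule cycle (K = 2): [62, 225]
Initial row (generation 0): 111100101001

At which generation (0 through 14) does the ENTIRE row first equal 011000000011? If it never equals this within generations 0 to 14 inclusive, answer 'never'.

Gen 0: 111100101001
Gen 1 (rule 62): 100011111111
Gen 2 (rule 225): 001001111111
Gen 3 (rule 62): 011111000000
Gen 4 (rule 225): 001111011111
Gen 5 (rule 62): 011000110000
Gen 6 (rule 225): 001010010111
Gen 7 (rule 62): 011111111100
Gen 8 (rule 225): 001111111101
Gen 9 (rule 62): 011000000011
Gen 10 (rule 225): 001011111001
Gen 11 (rule 62): 011110000111
Gen 12 (rule 225): 001110110011
Gen 13 (rule 62): 011001101110
Gen 14 (rule 225): 001000110110

Answer: 9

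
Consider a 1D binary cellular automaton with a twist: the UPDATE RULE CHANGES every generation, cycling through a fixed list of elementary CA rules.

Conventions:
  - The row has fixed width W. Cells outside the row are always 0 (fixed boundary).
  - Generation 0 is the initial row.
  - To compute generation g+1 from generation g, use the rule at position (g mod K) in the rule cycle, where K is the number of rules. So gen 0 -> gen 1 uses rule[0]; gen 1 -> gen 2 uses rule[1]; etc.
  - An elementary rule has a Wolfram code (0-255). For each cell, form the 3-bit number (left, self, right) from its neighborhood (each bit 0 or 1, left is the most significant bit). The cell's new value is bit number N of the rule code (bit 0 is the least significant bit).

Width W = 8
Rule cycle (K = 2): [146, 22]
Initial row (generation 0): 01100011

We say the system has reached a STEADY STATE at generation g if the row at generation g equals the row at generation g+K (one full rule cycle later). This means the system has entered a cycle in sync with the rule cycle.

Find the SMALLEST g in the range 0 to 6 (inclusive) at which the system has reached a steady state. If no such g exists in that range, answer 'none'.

Gen 0: 01100011
Gen 1 (rule 146): 10010100
Gen 2 (rule 22): 11110110
Gen 3 (rule 146): 01100001
Gen 4 (rule 22): 10010011
Gen 5 (rule 146): 01101100
Gen 6 (rule 22): 10000010
Gen 7 (rule 146): 01000101
Gen 8 (rule 22): 11101101

Answer: none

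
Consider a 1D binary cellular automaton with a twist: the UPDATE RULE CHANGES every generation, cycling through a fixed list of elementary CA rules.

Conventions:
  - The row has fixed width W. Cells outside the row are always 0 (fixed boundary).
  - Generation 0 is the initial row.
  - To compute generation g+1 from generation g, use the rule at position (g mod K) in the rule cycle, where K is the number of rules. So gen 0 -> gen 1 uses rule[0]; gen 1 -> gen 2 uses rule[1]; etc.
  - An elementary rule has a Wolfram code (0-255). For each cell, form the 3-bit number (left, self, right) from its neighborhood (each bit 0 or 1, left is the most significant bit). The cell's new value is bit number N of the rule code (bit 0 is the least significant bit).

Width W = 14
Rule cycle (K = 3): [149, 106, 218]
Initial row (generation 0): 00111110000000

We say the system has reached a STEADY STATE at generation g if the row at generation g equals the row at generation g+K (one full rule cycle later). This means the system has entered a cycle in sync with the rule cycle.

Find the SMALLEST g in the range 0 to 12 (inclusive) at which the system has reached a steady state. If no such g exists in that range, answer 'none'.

Gen 0: 00111110000000
Gen 1 (rule 149): 10011101111111
Gen 2 (rule 106): 00110111000001
Gen 3 (rule 218): 01110111100010
Gen 4 (rule 149): 00100011011011
Gen 5 (rule 106): 01000111111111
Gen 6 (rule 218): 10101111111111
Gen 7 (rule 149): 10100111111110
Gen 8 (rule 106): 01001100000010
Gen 9 (rule 218): 10111110000101
Gen 10 (rule 149): 10011101110101
Gen 11 (rule 106): 00110111011010
Gen 12 (rule 218): 01110111011001
Gen 13 (rule 149): 00100010000101
Gen 14 (rule 106): 01000100001010
Gen 15 (rule 218): 10101010010001

Answer: none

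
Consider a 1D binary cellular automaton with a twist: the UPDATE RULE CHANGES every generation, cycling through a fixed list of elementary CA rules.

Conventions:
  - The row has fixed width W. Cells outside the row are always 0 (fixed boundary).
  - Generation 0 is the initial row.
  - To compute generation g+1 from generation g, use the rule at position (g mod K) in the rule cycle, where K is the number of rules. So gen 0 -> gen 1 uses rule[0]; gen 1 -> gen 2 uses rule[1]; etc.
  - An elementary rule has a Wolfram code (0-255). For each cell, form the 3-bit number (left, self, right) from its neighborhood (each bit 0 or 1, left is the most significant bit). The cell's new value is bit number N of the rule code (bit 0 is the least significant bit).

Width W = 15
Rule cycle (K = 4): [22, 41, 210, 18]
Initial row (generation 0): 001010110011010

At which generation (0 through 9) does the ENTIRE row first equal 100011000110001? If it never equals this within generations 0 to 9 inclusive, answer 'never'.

Answer: 3

Derivation:
Gen 0: 001010110011010
Gen 1 (rule 22): 011010001100011
Gen 2 (rule 41): 010100101001010
Gen 3 (rule 210): 100011000110001
Gen 4 (rule 18): 010100101001010
Gen 5 (rule 22): 110111101111011
Gen 6 (rule 41): 101100011000110
Gen 7 (rule 210): 000110101101011
Gen 8 (rule 18): 001000000000000
Gen 9 (rule 22): 011100000000000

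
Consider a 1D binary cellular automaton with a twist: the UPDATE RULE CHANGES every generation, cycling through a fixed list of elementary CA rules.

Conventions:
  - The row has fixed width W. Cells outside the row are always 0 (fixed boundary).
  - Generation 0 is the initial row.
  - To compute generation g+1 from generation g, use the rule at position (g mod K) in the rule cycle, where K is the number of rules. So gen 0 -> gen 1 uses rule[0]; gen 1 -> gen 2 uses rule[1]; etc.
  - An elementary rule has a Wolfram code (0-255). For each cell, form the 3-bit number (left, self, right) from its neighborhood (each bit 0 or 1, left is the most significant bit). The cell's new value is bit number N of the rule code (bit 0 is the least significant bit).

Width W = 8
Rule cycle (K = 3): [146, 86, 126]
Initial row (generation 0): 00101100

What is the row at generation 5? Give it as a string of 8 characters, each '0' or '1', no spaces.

Answer: 00101100

Derivation:
Gen 0: 00101100
Gen 1 (rule 146): 01000010
Gen 2 (rule 86): 11100111
Gen 3 (rule 126): 10111101
Gen 4 (rule 146): 00011000
Gen 5 (rule 86): 00101100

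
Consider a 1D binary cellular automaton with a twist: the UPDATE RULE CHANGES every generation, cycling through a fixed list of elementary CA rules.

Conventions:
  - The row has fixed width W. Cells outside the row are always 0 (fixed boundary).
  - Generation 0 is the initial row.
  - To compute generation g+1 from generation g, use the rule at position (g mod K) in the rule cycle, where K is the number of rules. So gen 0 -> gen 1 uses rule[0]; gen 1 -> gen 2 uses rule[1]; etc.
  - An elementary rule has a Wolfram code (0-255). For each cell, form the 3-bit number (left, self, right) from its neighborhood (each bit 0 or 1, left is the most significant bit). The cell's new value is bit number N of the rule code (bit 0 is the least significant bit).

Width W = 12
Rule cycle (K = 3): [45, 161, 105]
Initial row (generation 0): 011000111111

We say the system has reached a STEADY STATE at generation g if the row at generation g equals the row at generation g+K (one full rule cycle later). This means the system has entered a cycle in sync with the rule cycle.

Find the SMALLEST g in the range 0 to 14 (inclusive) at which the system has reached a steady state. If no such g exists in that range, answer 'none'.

Gen 0: 011000111111
Gen 1 (rule 45): 010010100000
Gen 2 (rule 161): 000001001111
Gen 3 (rule 105): 111100001001
Gen 4 (rule 45): 100001101001
Gen 5 (rule 161): 001100010000
Gen 6 (rule 105): 101101000111
Gen 7 (rule 45): 111011010100
Gen 8 (rule 161): 010100101001
Gen 9 (rule 105): 001000010000
Gen 10 (rule 45): 101011010111
Gen 11 (rule 161): 010100101010
Gen 12 (rule 105): 001000010100
Gen 13 (rule 45): 101011011101
Gen 14 (rule 161): 010100101010
Gen 15 (rule 105): 001000010100
Gen 16 (rule 45): 101011011101
Gen 17 (rule 161): 010100101010

Answer: 11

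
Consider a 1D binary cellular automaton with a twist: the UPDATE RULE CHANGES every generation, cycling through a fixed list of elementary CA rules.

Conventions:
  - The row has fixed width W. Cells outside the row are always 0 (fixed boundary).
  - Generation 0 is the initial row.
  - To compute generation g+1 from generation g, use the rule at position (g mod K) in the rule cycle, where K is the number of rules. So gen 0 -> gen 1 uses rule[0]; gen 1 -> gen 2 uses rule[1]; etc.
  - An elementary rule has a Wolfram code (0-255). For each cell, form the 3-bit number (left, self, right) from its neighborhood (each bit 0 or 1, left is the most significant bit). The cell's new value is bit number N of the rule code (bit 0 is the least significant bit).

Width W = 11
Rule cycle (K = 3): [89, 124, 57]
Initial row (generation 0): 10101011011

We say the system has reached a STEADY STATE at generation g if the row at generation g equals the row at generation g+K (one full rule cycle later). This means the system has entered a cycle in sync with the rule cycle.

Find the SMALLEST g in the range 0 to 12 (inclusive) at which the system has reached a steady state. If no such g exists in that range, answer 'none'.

Gen 0: 10101011011
Gen 1 (rule 89): 00000011011
Gen 2 (rule 124): 00000011111
Gen 3 (rule 57): 11111010000
Gen 4 (rule 89): 10001001111
Gen 5 (rule 124): 11001101001
Gen 6 (rule 57): 10101010100
Gen 7 (rule 89): 00000000011
Gen 8 (rule 124): 00000000011
Gen 9 (rule 57): 11111111010
Gen 10 (rule 89): 10000001001
Gen 11 (rule 124): 11000001101
Gen 12 (rule 57): 10111101010
Gen 13 (rule 89): 00100100001
Gen 14 (rule 124): 00110110001
Gen 15 (rule 57): 10101101100

Answer: none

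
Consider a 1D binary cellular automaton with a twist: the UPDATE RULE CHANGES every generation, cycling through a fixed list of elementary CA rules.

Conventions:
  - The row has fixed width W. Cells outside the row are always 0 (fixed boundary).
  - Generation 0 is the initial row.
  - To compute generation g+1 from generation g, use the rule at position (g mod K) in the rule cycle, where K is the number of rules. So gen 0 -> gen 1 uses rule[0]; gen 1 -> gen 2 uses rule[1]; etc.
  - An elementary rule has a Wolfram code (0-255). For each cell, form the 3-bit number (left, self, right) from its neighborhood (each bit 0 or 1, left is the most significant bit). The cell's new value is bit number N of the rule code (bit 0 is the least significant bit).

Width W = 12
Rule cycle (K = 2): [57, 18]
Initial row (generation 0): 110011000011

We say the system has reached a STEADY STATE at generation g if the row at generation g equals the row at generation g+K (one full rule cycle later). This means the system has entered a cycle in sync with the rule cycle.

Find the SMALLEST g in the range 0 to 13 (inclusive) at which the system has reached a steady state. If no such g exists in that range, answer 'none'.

Gen 0: 110011000011
Gen 1 (rule 57): 101010111010
Gen 2 (rule 18): 000000000001
Gen 3 (rule 57): 111111111100
Gen 4 (rule 18): 000000000010
Gen 5 (rule 57): 111111111001
Gen 6 (rule 18): 000000000110
Gen 7 (rule 57): 111111110101
Gen 8 (rule 18): 000000000000
Gen 9 (rule 57): 111111111111
Gen 10 (rule 18): 000000000000
Gen 11 (rule 57): 111111111111
Gen 12 (rule 18): 000000000000
Gen 13 (rule 57): 111111111111
Gen 14 (rule 18): 000000000000
Gen 15 (rule 57): 111111111111

Answer: 8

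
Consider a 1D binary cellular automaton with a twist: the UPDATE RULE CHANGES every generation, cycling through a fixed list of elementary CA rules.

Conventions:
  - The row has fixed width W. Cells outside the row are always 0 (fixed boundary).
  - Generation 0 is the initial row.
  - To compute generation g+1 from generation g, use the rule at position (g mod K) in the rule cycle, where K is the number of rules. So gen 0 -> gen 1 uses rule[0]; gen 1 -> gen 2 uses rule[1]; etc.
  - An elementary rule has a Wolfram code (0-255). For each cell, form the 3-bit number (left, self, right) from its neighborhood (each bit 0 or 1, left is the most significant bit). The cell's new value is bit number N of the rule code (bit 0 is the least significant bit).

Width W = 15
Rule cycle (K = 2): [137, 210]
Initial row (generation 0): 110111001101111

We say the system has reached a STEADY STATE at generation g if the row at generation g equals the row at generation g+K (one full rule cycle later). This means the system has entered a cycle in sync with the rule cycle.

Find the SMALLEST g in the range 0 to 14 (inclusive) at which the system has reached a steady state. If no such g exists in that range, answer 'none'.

Gen 0: 110111001101111
Gen 1 (rule 137): 100110001001110
Gen 2 (rule 210): 011011010110111
Gen 3 (rule 137): 010010000100110
Gen 4 (rule 210): 101101001011011
Gen 5 (rule 137): 001000000010010
Gen 6 (rule 210): 010100000101101
Gen 7 (rule 137): 000001110001000
Gen 8 (rule 210): 000010111010100
Gen 9 (rule 137): 111000110000001
Gen 10 (rule 210): 011101011000010
Gen 11 (rule 137): 011000010011000
Gen 12 (rule 210): 101100101101100
Gen 13 (rule 137): 001000001001001
Gen 14 (rule 210): 010100010110110
Gen 15 (rule 137): 000001000100100
Gen 16 (rule 210): 000010101011010

Answer: none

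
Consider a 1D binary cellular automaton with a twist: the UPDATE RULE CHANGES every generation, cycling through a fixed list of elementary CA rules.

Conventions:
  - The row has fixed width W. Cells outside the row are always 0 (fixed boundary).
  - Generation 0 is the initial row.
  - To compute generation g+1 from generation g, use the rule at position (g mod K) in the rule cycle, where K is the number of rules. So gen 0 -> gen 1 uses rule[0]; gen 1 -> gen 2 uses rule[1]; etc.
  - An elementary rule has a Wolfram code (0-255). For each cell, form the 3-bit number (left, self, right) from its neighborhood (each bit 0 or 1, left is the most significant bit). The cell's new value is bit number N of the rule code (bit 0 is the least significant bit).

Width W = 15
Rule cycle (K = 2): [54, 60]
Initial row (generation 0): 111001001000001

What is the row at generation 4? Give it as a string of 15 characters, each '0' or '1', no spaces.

Gen 0: 111001001000001
Gen 1 (rule 54): 000111111100011
Gen 2 (rule 60): 000100000010010
Gen 3 (rule 54): 001110000111111
Gen 4 (rule 60): 001001000100000

Answer: 001001000100000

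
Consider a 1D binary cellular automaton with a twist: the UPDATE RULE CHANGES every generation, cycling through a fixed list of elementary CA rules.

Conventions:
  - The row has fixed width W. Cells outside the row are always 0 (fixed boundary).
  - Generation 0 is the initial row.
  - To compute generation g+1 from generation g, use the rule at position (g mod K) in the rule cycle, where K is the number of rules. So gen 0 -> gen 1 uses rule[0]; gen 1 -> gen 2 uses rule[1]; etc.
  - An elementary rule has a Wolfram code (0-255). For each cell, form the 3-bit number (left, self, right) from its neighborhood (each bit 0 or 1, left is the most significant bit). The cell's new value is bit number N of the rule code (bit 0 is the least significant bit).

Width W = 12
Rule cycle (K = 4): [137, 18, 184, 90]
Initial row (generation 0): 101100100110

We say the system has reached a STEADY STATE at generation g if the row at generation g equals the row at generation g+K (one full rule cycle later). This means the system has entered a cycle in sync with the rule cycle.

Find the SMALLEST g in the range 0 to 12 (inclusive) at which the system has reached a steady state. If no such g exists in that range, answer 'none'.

Answer: none

Derivation:
Gen 0: 101100100110
Gen 1 (rule 137): 001000000100
Gen 2 (rule 18): 010100001010
Gen 3 (rule 184): 001010000101
Gen 4 (rule 90): 010001001000
Gen 5 (rule 137): 000100000011
Gen 6 (rule 18): 001010000100
Gen 7 (rule 184): 000101000010
Gen 8 (rule 90): 001000100101
Gen 9 (rule 137): 100010000000
Gen 10 (rule 18): 010101000000
Gen 11 (rule 184): 001010100000
Gen 12 (rule 90): 010000010000
Gen 13 (rule 137): 000111000111
Gen 14 (rule 18): 001000101000
Gen 15 (rule 184): 000100010100
Gen 16 (rule 90): 001010100010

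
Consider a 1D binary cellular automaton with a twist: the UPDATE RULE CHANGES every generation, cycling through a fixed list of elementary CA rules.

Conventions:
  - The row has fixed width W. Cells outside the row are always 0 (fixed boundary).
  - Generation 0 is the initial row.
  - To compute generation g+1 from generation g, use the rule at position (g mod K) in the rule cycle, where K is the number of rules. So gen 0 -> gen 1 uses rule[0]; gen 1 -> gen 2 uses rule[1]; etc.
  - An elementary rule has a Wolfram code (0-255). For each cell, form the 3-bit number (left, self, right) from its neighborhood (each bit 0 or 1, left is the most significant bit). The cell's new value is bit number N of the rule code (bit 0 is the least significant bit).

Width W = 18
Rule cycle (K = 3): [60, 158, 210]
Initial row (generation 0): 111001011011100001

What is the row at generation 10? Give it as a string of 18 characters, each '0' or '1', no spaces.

Answer: 010101101010001110

Derivation:
Gen 0: 111001011011100001
Gen 1 (rule 60): 100101110110010001
Gen 2 (rule 158): 111101100101111011
Gen 3 (rule 210): 011100111000111001
Gen 4 (rule 60): 010010100100100101
Gen 5 (rule 158): 111110111111111101
Gen 6 (rule 210): 011110011111111100
Gen 7 (rule 60): 010001010000000010
Gen 8 (rule 158): 111011011000000111
Gen 9 (rule 210): 011001001100001011
Gen 10 (rule 60): 010101101010001110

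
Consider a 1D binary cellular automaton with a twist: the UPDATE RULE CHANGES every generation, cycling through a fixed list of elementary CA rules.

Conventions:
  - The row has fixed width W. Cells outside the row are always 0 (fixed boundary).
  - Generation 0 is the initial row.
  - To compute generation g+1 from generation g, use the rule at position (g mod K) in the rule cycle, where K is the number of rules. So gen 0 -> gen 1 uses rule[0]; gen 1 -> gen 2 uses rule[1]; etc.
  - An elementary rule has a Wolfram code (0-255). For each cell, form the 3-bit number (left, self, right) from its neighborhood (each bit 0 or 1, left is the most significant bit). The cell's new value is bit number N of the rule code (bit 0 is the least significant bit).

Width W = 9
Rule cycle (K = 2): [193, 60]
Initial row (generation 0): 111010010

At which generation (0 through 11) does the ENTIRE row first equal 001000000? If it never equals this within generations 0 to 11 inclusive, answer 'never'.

Gen 0: 111010010
Gen 1 (rule 193): 011000000
Gen 2 (rule 60): 010100000
Gen 3 (rule 193): 000001111
Gen 4 (rule 60): 000001000
Gen 5 (rule 193): 111100011
Gen 6 (rule 60): 100010010
Gen 7 (rule 193): 001000000
Gen 8 (rule 60): 001100000
Gen 9 (rule 193): 100101111
Gen 10 (rule 60): 110111000
Gen 11 (rule 193): 010011011

Answer: 7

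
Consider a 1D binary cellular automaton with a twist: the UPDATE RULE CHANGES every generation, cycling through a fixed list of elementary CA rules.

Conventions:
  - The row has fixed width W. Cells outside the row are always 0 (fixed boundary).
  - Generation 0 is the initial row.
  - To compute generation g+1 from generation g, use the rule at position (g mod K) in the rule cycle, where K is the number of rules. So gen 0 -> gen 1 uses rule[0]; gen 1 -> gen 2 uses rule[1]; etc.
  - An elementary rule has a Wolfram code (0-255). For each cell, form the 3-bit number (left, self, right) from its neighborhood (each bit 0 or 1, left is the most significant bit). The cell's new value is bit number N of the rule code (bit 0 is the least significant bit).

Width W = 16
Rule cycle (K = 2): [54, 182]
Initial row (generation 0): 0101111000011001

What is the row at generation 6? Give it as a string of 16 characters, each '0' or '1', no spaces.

Gen 0: 0101111000011001
Gen 1 (rule 54): 1110000100100111
Gen 2 (rule 182): 0101001111111010
Gen 3 (rule 54): 1111110000000111
Gen 4 (rule 182): 0111101000001010
Gen 5 (rule 54): 1000011100011111
Gen 6 (rule 182): 1100101010101110

Answer: 1100101010101110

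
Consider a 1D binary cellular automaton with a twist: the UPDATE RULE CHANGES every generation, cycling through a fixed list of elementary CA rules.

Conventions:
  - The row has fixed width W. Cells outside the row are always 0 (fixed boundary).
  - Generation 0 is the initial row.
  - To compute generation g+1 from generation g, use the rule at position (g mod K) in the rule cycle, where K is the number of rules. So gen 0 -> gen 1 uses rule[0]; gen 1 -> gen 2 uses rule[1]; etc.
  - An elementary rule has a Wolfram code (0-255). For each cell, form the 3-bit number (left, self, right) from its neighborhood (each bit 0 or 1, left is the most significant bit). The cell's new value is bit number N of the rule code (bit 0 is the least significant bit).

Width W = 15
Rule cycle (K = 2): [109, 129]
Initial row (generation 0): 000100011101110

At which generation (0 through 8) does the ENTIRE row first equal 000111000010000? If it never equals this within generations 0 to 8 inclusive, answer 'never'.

Answer: 6

Derivation:
Gen 0: 000100011101110
Gen 1 (rule 109): 110101010111010
Gen 2 (rule 129): 000000000010000
Gen 3 (rule 109): 111111111010111
Gen 4 (rule 129): 011111110000010
Gen 5 (rule 109): 010000010111010
Gen 6 (rule 129): 000111000010000
Gen 7 (rule 109): 110101011010111
Gen 8 (rule 129): 000000000000010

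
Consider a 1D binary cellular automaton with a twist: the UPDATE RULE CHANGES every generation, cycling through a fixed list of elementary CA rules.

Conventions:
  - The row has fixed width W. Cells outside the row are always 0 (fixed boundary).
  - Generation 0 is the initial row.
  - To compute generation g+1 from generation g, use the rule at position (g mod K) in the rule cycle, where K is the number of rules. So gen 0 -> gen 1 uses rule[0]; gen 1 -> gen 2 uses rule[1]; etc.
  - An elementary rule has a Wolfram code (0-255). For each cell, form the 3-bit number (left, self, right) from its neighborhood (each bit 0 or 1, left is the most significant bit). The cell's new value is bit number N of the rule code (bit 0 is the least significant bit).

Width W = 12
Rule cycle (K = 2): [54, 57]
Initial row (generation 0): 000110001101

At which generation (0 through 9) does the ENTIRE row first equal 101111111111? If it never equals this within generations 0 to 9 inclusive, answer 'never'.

Answer: 6

Derivation:
Gen 0: 000110001101
Gen 1 (rule 54): 001001010011
Gen 2 (rule 57): 100100101010
Gen 3 (rule 54): 111111111111
Gen 4 (rule 57): 100000000000
Gen 5 (rule 54): 110000000000
Gen 6 (rule 57): 101111111111
Gen 7 (rule 54): 110000000000
Gen 8 (rule 57): 101111111111
Gen 9 (rule 54): 110000000000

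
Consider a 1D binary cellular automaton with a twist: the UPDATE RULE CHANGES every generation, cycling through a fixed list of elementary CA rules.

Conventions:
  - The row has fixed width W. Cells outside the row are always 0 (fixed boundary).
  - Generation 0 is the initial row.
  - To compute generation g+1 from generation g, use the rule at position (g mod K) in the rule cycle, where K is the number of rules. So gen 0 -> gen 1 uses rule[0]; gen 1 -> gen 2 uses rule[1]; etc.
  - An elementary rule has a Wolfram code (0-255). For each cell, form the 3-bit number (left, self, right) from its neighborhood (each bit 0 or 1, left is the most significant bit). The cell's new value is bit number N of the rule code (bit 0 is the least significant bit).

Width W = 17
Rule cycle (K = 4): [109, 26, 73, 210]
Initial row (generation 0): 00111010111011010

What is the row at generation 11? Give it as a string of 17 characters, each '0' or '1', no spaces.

Answer: 00100010001101100

Derivation:
Gen 0: 00111010111011010
Gen 1 (rule 109): 10101111101111110
Gen 2 (rule 26): 00001000001000001
Gen 3 (rule 73): 11100011100011100
Gen 4 (rule 210): 01110101110101110
Gen 5 (rule 109): 01011111011111010
Gen 6 (rule 26): 10010000010000001
Gen 7 (rule 73): 00000111000111100
Gen 8 (rule 210): 00001011101011110
Gen 9 (rule 109): 11101110111110010
Gen 10 (rule 26): 10001000100001101
Gen 11 (rule 73): 00100010001101100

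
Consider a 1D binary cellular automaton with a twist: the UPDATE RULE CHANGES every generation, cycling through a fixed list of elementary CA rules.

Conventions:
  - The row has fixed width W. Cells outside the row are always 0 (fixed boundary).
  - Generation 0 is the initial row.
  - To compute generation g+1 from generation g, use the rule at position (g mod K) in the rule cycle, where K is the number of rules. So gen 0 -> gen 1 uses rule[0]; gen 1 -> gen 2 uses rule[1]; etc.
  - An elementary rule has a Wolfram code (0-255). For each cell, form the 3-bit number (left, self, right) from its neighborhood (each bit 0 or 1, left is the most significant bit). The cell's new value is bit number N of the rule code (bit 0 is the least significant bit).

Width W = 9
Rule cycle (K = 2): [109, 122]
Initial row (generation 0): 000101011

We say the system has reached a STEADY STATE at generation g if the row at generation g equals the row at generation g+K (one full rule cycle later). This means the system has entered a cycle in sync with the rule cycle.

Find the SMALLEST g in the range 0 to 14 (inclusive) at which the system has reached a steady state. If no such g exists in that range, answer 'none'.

Gen 0: 000101011
Gen 1 (rule 109): 110111111
Gen 2 (rule 122): 111100001
Gen 3 (rule 109): 100101101
Gen 4 (rule 122): 011011110
Gen 5 (rule 109): 011110010
Gen 6 (rule 122): 110011101
Gen 7 (rule 109): 110010111
Gen 8 (rule 122): 111101101
Gen 9 (rule 109): 100111111
Gen 10 (rule 122): 011100001
Gen 11 (rule 109): 010101101
Gen 12 (rule 122): 101011110
Gen 13 (rule 109): 111110010
Gen 14 (rule 122): 100011101
Gen 15 (rule 109): 101010111
Gen 16 (rule 122): 010101101

Answer: none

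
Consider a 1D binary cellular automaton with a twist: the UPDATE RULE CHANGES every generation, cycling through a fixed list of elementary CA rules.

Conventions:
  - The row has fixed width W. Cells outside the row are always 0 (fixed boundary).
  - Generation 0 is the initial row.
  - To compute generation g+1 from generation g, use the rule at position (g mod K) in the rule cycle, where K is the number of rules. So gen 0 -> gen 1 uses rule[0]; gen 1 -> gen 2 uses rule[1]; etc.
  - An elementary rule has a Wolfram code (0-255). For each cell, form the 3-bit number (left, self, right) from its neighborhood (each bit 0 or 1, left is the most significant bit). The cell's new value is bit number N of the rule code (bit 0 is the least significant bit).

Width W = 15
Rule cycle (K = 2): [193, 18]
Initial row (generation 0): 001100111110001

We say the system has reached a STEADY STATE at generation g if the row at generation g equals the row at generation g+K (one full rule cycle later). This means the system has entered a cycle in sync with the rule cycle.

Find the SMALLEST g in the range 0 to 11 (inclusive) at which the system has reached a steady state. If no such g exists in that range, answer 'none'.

Answer: none

Derivation:
Gen 0: 001100111110001
Gen 1 (rule 193): 100100011110100
Gen 2 (rule 18): 011010100000010
Gen 3 (rule 193): 001000001111000
Gen 4 (rule 18): 010100010000100
Gen 5 (rule 193): 000001000110001
Gen 6 (rule 18): 000010101001010
Gen 7 (rule 193): 111000000000000
Gen 8 (rule 18): 000100000000000
Gen 9 (rule 193): 110001111111111
Gen 10 (rule 18): 001010000000000
Gen 11 (rule 193): 100000111111111
Gen 12 (rule 18): 010001000000000
Gen 13 (rule 193): 000100011111111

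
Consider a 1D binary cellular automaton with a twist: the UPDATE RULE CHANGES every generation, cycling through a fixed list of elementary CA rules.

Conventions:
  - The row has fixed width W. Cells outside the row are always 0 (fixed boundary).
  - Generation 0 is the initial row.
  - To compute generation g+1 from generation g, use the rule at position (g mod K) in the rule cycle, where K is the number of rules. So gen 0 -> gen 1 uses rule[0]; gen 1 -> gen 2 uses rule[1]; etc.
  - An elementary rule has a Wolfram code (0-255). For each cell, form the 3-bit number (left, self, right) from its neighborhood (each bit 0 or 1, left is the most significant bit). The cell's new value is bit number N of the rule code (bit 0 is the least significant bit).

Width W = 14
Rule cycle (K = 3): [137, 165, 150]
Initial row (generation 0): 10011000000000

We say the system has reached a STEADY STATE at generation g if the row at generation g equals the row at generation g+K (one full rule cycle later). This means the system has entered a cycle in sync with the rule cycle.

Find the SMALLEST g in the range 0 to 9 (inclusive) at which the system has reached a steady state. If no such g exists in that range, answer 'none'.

Gen 0: 10011000000000
Gen 1 (rule 137): 00010011111111
Gen 2 (rule 165): 11010001111110
Gen 3 (rule 150): 00011010111101
Gen 4 (rule 137): 11010000111000
Gen 5 (rule 165): 00110110010011
Gen 6 (rule 150): 01000001111100
Gen 7 (rule 137): 00011101111001
Gen 8 (rule 165): 11001010110001
Gen 9 (rule 150): 00111010001011
Gen 10 (rule 137): 10110000100010
Gen 11 (rule 165): 11000110101010
Gen 12 (rule 150): 00101000101011

Answer: none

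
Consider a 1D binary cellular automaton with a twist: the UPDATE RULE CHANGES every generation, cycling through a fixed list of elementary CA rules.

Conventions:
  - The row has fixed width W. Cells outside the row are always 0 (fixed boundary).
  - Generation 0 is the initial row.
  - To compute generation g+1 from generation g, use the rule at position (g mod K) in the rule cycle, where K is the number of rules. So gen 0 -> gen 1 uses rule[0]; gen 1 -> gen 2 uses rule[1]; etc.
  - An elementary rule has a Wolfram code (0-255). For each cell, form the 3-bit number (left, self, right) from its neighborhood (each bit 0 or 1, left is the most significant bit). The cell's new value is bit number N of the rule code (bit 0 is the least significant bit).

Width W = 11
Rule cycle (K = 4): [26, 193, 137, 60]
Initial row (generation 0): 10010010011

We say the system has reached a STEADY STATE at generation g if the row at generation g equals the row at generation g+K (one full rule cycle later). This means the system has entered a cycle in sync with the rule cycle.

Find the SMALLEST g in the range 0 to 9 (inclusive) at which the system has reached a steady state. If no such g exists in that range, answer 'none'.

Gen 0: 10010010011
Gen 1 (rule 26): 01101101110
Gen 2 (rule 193): 00100100110
Gen 3 (rule 137): 10000000100
Gen 4 (rule 60): 11000000110
Gen 5 (rule 26): 10100001101
Gen 6 (rule 193): 00001100100
Gen 7 (rule 137): 11101000001
Gen 8 (rule 60): 10011100001
Gen 9 (rule 26): 01110010010
Gen 10 (rule 193): 00110000000
Gen 11 (rule 137): 10100111111
Gen 12 (rule 60): 11110100000
Gen 13 (rule 26): 10000010000

Answer: none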